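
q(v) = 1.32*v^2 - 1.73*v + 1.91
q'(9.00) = 22.03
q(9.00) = 93.26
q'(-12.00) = -33.41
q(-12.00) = 212.75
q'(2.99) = 6.16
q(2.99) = 8.54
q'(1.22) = 1.49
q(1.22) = 1.76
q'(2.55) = 5.00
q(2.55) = 6.08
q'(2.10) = 3.81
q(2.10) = 4.10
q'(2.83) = 5.74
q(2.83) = 7.59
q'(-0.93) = -4.19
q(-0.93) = 4.66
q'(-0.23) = -2.34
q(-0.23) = 2.38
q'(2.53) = 4.95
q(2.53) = 5.98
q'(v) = 2.64*v - 1.73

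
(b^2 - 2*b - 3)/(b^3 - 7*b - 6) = 1/(b + 2)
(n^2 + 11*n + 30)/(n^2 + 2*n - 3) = (n^2 + 11*n + 30)/(n^2 + 2*n - 3)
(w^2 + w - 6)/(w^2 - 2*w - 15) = (w - 2)/(w - 5)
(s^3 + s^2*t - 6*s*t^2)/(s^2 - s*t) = (s^2 + s*t - 6*t^2)/(s - t)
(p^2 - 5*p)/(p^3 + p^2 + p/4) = 4*(p - 5)/(4*p^2 + 4*p + 1)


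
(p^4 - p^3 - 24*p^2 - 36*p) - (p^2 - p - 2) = p^4 - p^3 - 25*p^2 - 35*p + 2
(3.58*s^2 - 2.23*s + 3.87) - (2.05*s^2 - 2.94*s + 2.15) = 1.53*s^2 + 0.71*s + 1.72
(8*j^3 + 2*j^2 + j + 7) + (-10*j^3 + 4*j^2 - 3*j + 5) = -2*j^3 + 6*j^2 - 2*j + 12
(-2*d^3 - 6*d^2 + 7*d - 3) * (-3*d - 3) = 6*d^4 + 24*d^3 - 3*d^2 - 12*d + 9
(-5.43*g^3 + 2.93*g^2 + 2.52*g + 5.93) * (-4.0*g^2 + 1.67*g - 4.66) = 21.72*g^5 - 20.7881*g^4 + 20.1169*g^3 - 33.1654*g^2 - 1.8401*g - 27.6338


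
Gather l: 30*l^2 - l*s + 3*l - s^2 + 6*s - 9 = 30*l^2 + l*(3 - s) - s^2 + 6*s - 9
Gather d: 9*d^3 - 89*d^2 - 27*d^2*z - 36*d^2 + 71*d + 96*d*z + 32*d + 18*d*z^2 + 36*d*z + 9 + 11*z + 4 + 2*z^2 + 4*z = 9*d^3 + d^2*(-27*z - 125) + d*(18*z^2 + 132*z + 103) + 2*z^2 + 15*z + 13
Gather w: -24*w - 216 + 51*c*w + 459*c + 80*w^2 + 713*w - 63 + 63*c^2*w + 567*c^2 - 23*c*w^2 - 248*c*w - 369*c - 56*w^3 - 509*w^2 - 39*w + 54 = 567*c^2 + 90*c - 56*w^3 + w^2*(-23*c - 429) + w*(63*c^2 - 197*c + 650) - 225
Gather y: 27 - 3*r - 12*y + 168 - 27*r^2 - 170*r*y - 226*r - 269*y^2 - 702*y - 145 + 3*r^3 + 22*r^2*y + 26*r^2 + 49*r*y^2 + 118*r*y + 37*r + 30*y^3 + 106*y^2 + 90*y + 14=3*r^3 - r^2 - 192*r + 30*y^3 + y^2*(49*r - 163) + y*(22*r^2 - 52*r - 624) + 64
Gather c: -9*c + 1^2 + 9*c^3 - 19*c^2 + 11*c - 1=9*c^3 - 19*c^2 + 2*c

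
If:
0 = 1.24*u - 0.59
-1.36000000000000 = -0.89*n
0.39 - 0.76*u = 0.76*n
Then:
No Solution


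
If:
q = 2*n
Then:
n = q/2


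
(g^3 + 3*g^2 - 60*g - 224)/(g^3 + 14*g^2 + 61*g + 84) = (g - 8)/(g + 3)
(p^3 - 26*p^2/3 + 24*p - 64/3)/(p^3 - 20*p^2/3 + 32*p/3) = (p - 2)/p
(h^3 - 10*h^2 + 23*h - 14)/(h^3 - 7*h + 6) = (h - 7)/(h + 3)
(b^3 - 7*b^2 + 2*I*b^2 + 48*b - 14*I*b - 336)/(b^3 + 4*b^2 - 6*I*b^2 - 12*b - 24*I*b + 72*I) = (b^2 + b*(-7 + 8*I) - 56*I)/(b^2 + 4*b - 12)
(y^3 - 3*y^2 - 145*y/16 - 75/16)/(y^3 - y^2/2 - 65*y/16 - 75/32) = 2*(y - 5)/(2*y - 5)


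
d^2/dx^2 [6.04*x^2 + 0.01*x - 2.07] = 12.0800000000000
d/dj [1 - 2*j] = -2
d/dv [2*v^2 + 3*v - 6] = 4*v + 3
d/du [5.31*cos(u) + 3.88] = -5.31*sin(u)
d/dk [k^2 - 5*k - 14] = 2*k - 5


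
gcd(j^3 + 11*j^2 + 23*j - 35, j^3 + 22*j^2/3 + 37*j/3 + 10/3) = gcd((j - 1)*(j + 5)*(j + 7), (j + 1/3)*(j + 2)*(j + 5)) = j + 5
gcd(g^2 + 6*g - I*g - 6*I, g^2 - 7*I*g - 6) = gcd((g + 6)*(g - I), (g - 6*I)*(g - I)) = g - I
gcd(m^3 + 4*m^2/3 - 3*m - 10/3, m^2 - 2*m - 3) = m + 1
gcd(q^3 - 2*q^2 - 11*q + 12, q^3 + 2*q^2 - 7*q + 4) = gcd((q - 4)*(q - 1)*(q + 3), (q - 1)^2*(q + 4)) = q - 1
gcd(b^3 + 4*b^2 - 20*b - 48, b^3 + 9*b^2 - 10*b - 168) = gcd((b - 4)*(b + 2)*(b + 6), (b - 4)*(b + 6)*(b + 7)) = b^2 + 2*b - 24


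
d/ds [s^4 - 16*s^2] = 4*s*(s^2 - 8)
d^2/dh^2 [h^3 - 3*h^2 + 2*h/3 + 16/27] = 6*h - 6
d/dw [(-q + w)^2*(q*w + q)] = q*(q - w)*(q - 3*w - 2)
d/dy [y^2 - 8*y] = 2*y - 8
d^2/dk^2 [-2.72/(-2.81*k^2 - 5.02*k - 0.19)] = (-42.954784*k^2 - 76.737728*k + 2.72*(5.62*k + 5.02)*(11.24*k + 10.04) - 2.904416)/(2.81*k^2 + 5.02*k + 0.19)^3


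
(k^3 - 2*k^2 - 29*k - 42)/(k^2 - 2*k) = (k^3 - 2*k^2 - 29*k - 42)/(k*(k - 2))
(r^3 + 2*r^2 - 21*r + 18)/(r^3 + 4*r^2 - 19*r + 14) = (r^2 + 3*r - 18)/(r^2 + 5*r - 14)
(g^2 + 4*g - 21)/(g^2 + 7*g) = (g - 3)/g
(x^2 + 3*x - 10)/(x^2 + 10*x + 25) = (x - 2)/(x + 5)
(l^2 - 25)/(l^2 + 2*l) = (l^2 - 25)/(l*(l + 2))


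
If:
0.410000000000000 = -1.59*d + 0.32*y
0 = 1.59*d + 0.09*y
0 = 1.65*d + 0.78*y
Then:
No Solution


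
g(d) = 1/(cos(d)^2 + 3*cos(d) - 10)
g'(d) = (2*sin(d)*cos(d) + 3*sin(d))/(cos(d)^2 + 3*cos(d) - 10)^2 = (2*cos(d) + 3)*sin(d)/(cos(d)^2 + 3*cos(d) - 10)^2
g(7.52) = -0.11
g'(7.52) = 0.04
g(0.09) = -0.17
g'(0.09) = 0.01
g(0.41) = -0.16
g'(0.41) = 0.05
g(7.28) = -0.12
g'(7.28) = 0.05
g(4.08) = -0.09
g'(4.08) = -0.01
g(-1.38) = -0.11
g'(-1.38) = -0.04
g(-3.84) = -0.09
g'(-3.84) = 0.01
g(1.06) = -0.12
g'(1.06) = 0.05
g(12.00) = -0.15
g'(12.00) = -0.06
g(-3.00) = -0.08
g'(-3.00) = 0.00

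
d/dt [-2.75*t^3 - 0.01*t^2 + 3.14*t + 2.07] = -8.25*t^2 - 0.02*t + 3.14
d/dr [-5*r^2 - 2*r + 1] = -10*r - 2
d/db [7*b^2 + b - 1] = 14*b + 1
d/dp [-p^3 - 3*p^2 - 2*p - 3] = -3*p^2 - 6*p - 2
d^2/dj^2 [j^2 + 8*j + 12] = 2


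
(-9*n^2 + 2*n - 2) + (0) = -9*n^2 + 2*n - 2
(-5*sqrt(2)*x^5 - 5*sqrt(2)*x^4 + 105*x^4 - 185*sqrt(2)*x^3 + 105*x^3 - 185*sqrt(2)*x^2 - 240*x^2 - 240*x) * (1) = -5*sqrt(2)*x^5 - 5*sqrt(2)*x^4 + 105*x^4 - 185*sqrt(2)*x^3 + 105*x^3 - 185*sqrt(2)*x^2 - 240*x^2 - 240*x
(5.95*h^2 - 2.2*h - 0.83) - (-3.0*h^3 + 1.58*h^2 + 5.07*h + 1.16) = 3.0*h^3 + 4.37*h^2 - 7.27*h - 1.99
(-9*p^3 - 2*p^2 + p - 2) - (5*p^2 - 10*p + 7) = -9*p^3 - 7*p^2 + 11*p - 9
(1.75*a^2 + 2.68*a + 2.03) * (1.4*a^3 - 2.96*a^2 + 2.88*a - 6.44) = 2.45*a^5 - 1.428*a^4 - 0.0508000000000006*a^3 - 9.5604*a^2 - 11.4128*a - 13.0732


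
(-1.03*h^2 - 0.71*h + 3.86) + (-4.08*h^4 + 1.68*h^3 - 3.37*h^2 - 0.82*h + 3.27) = -4.08*h^4 + 1.68*h^3 - 4.4*h^2 - 1.53*h + 7.13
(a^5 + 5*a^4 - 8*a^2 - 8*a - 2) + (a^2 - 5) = a^5 + 5*a^4 - 7*a^2 - 8*a - 7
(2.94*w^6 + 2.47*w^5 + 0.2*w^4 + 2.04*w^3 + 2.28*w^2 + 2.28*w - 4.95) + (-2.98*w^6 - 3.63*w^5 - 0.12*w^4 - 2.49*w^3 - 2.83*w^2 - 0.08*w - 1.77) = -0.04*w^6 - 1.16*w^5 + 0.08*w^4 - 0.45*w^3 - 0.55*w^2 + 2.2*w - 6.72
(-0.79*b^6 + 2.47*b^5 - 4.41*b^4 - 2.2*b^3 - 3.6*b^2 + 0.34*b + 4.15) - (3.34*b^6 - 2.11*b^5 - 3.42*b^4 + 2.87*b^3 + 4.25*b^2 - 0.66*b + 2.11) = -4.13*b^6 + 4.58*b^5 - 0.99*b^4 - 5.07*b^3 - 7.85*b^2 + 1.0*b + 2.04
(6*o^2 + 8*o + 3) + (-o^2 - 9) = 5*o^2 + 8*o - 6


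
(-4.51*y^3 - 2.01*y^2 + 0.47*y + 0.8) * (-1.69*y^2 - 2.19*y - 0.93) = 7.6219*y^5 + 13.2738*y^4 + 7.8019*y^3 - 0.512*y^2 - 2.1891*y - 0.744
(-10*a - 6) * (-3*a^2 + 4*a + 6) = 30*a^3 - 22*a^2 - 84*a - 36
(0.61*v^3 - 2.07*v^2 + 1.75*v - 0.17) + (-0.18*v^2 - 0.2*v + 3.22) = 0.61*v^3 - 2.25*v^2 + 1.55*v + 3.05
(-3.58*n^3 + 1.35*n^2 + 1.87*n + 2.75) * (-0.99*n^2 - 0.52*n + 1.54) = 3.5442*n^5 + 0.5251*n^4 - 8.0665*n^3 - 1.6159*n^2 + 1.4498*n + 4.235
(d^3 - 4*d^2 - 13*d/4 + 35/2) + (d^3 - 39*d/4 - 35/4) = 2*d^3 - 4*d^2 - 13*d + 35/4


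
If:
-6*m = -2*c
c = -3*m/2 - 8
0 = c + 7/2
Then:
No Solution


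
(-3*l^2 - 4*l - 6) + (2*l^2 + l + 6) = -l^2 - 3*l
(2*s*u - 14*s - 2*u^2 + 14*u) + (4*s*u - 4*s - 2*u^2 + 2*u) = 6*s*u - 18*s - 4*u^2 + 16*u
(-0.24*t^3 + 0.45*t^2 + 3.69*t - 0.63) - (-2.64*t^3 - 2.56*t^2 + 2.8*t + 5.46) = 2.4*t^3 + 3.01*t^2 + 0.89*t - 6.09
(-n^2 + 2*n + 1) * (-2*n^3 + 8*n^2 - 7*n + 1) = 2*n^5 - 12*n^4 + 21*n^3 - 7*n^2 - 5*n + 1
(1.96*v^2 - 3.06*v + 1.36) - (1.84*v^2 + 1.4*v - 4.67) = 0.12*v^2 - 4.46*v + 6.03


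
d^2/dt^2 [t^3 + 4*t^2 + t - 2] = 6*t + 8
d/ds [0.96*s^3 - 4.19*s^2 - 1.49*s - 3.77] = 2.88*s^2 - 8.38*s - 1.49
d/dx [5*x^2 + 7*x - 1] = 10*x + 7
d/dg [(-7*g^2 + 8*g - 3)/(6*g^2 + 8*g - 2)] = 2*(-13*g^2 + 8*g + 1)/(9*g^4 + 24*g^3 + 10*g^2 - 8*g + 1)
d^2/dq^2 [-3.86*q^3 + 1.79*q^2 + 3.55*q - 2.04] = 3.58 - 23.16*q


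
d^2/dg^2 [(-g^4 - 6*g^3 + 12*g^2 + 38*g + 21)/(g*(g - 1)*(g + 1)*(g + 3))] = 2*(-3*g^6 + 42*g^5 + 183*g^4 + 416*g^3 + 63*g^2 - 378*g + 189)/(g^3*(g^6 + 6*g^5 + 3*g^4 - 28*g^3 - 9*g^2 + 54*g - 27))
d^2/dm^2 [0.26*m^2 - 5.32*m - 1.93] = 0.520000000000000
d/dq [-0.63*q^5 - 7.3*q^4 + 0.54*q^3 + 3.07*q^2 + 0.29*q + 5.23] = -3.15*q^4 - 29.2*q^3 + 1.62*q^2 + 6.14*q + 0.29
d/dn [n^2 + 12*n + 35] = 2*n + 12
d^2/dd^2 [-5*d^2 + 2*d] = -10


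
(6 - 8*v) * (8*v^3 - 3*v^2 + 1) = -64*v^4 + 72*v^3 - 18*v^2 - 8*v + 6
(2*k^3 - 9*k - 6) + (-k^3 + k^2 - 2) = k^3 + k^2 - 9*k - 8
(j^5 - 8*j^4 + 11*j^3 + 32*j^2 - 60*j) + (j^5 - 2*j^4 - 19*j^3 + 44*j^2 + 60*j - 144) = 2*j^5 - 10*j^4 - 8*j^3 + 76*j^2 - 144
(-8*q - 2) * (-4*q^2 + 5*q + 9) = 32*q^3 - 32*q^2 - 82*q - 18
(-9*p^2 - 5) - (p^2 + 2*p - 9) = -10*p^2 - 2*p + 4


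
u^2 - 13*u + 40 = (u - 8)*(u - 5)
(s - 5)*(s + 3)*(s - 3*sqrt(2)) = s^3 - 3*sqrt(2)*s^2 - 2*s^2 - 15*s + 6*sqrt(2)*s + 45*sqrt(2)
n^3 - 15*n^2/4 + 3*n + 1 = (n - 2)^2*(n + 1/4)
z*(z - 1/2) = z^2 - z/2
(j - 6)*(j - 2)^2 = j^3 - 10*j^2 + 28*j - 24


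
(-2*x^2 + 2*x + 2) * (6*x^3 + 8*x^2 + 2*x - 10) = -12*x^5 - 4*x^4 + 24*x^3 + 40*x^2 - 16*x - 20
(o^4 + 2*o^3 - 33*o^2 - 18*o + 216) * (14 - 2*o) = -2*o^5 + 10*o^4 + 94*o^3 - 426*o^2 - 684*o + 3024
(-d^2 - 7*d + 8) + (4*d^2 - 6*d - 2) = 3*d^2 - 13*d + 6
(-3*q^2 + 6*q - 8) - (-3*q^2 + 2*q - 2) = 4*q - 6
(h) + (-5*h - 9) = -4*h - 9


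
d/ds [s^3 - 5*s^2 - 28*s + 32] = 3*s^2 - 10*s - 28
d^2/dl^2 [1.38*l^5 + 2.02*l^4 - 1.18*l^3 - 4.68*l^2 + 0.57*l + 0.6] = 27.6*l^3 + 24.24*l^2 - 7.08*l - 9.36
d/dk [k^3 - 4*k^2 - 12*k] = 3*k^2 - 8*k - 12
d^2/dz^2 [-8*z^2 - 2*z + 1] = -16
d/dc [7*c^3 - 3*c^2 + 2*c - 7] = 21*c^2 - 6*c + 2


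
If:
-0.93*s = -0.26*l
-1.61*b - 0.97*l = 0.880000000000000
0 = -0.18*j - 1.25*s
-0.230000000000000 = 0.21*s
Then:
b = 1.81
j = 7.61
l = -3.92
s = -1.10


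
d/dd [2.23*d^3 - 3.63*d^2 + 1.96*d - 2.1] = 6.69*d^2 - 7.26*d + 1.96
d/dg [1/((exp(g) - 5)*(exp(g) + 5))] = -2*exp(2*g)/(exp(4*g) - 50*exp(2*g) + 625)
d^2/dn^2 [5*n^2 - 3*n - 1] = 10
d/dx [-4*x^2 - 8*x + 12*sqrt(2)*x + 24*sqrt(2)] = -8*x - 8 + 12*sqrt(2)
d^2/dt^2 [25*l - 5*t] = 0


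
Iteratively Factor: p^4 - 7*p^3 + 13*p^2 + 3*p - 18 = (p - 3)*(p^3 - 4*p^2 + p + 6) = (p - 3)^2*(p^2 - p - 2) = (p - 3)^2*(p - 2)*(p + 1)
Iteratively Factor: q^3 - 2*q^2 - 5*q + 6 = (q - 3)*(q^2 + q - 2) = (q - 3)*(q - 1)*(q + 2)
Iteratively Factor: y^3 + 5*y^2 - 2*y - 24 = (y + 4)*(y^2 + y - 6) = (y + 3)*(y + 4)*(y - 2)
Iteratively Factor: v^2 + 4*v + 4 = (v + 2)*(v + 2)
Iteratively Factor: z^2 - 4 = (z + 2)*(z - 2)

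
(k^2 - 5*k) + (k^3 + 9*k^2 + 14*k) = k^3 + 10*k^2 + 9*k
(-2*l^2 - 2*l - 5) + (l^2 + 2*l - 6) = -l^2 - 11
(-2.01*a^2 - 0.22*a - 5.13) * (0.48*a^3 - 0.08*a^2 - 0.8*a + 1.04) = -0.9648*a^5 + 0.0552*a^4 - 0.8368*a^3 - 1.504*a^2 + 3.8752*a - 5.3352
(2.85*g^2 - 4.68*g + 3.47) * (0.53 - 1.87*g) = -5.3295*g^3 + 10.2621*g^2 - 8.9693*g + 1.8391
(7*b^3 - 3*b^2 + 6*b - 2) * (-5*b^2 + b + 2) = -35*b^5 + 22*b^4 - 19*b^3 + 10*b^2 + 10*b - 4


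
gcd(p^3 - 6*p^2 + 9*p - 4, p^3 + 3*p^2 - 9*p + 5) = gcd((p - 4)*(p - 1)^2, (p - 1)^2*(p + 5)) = p^2 - 2*p + 1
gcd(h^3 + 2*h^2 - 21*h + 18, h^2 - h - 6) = h - 3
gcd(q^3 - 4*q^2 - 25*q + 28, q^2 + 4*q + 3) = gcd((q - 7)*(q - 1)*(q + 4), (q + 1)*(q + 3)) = 1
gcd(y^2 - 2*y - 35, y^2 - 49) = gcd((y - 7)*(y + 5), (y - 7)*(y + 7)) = y - 7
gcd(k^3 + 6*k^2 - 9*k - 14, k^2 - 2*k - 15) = 1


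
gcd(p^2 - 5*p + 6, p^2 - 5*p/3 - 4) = p - 3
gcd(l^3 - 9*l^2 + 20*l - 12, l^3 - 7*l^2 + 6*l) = l^2 - 7*l + 6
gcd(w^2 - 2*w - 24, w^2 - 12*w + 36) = w - 6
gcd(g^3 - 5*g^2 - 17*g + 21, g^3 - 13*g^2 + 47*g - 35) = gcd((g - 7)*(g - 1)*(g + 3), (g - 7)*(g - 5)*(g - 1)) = g^2 - 8*g + 7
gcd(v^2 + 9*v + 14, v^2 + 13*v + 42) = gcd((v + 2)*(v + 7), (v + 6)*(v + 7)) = v + 7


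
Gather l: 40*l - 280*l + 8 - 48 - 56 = -240*l - 96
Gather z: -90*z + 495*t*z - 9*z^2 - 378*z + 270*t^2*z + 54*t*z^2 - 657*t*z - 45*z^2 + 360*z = z^2*(54*t - 54) + z*(270*t^2 - 162*t - 108)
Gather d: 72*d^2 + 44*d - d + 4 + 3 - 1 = 72*d^2 + 43*d + 6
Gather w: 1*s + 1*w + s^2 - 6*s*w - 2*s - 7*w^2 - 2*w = s^2 - s - 7*w^2 + w*(-6*s - 1)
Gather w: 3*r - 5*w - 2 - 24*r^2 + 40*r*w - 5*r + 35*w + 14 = -24*r^2 - 2*r + w*(40*r + 30) + 12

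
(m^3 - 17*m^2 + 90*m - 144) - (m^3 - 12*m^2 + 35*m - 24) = -5*m^2 + 55*m - 120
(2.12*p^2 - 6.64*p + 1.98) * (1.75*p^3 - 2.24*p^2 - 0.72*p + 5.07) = 3.71*p^5 - 16.3688*p^4 + 16.8122*p^3 + 11.094*p^2 - 35.0904*p + 10.0386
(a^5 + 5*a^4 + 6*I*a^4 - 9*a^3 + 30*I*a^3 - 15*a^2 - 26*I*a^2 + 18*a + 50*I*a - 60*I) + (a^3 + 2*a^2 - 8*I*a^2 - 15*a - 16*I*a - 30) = a^5 + 5*a^4 + 6*I*a^4 - 8*a^3 + 30*I*a^3 - 13*a^2 - 34*I*a^2 + 3*a + 34*I*a - 30 - 60*I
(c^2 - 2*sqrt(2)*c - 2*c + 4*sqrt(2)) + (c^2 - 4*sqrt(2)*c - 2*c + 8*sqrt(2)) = 2*c^2 - 6*sqrt(2)*c - 4*c + 12*sqrt(2)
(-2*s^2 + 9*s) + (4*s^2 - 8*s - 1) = 2*s^2 + s - 1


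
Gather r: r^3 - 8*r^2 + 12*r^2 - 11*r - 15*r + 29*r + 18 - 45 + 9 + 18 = r^3 + 4*r^2 + 3*r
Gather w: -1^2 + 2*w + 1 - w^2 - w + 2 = -w^2 + w + 2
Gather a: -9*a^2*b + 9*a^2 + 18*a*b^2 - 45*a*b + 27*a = a^2*(9 - 9*b) + a*(18*b^2 - 45*b + 27)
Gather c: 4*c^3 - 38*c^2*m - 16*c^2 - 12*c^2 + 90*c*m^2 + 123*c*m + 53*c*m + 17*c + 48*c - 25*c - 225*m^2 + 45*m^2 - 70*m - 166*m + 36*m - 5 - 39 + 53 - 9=4*c^3 + c^2*(-38*m - 28) + c*(90*m^2 + 176*m + 40) - 180*m^2 - 200*m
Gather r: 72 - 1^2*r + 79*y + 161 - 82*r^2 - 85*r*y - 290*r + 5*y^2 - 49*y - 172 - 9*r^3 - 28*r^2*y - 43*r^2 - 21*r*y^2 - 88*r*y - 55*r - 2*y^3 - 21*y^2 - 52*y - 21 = -9*r^3 + r^2*(-28*y - 125) + r*(-21*y^2 - 173*y - 346) - 2*y^3 - 16*y^2 - 22*y + 40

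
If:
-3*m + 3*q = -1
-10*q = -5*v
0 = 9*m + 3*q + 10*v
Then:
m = 23/96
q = -3/32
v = -3/16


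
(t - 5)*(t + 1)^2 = t^3 - 3*t^2 - 9*t - 5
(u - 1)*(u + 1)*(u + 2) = u^3 + 2*u^2 - u - 2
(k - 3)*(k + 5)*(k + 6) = k^3 + 8*k^2 - 3*k - 90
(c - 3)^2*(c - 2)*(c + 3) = c^4 - 5*c^3 - 3*c^2 + 45*c - 54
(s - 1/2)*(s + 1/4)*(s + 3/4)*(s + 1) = s^4 + 3*s^3/2 + 3*s^2/16 - 13*s/32 - 3/32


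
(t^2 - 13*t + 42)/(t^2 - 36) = (t - 7)/(t + 6)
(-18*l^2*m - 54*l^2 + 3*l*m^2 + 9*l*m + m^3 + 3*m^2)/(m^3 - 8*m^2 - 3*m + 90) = (-18*l^2 + 3*l*m + m^2)/(m^2 - 11*m + 30)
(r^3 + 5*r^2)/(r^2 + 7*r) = r*(r + 5)/(r + 7)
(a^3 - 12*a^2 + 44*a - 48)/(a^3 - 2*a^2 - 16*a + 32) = (a - 6)/(a + 4)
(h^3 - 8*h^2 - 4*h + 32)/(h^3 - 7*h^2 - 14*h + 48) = (h + 2)/(h + 3)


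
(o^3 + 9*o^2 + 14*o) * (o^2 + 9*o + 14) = o^5 + 18*o^4 + 109*o^3 + 252*o^2 + 196*o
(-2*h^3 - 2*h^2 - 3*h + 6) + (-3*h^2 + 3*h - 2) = -2*h^3 - 5*h^2 + 4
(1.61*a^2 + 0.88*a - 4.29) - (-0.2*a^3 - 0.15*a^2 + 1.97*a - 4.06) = 0.2*a^3 + 1.76*a^2 - 1.09*a - 0.23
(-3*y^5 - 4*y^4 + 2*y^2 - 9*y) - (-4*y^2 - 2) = -3*y^5 - 4*y^4 + 6*y^2 - 9*y + 2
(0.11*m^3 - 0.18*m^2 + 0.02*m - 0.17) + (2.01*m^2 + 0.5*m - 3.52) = 0.11*m^3 + 1.83*m^2 + 0.52*m - 3.69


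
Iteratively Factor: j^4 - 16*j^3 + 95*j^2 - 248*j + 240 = (j - 5)*(j^3 - 11*j^2 + 40*j - 48) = (j - 5)*(j - 4)*(j^2 - 7*j + 12) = (j - 5)*(j - 4)*(j - 3)*(j - 4)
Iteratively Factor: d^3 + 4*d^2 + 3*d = (d)*(d^2 + 4*d + 3) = d*(d + 1)*(d + 3)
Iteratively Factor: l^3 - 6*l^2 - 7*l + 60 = (l + 3)*(l^2 - 9*l + 20) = (l - 5)*(l + 3)*(l - 4)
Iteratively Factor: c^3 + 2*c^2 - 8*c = (c + 4)*(c^2 - 2*c) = (c - 2)*(c + 4)*(c)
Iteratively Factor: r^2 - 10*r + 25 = (r - 5)*(r - 5)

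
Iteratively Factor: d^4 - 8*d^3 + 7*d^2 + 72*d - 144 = (d + 3)*(d^3 - 11*d^2 + 40*d - 48) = (d - 4)*(d + 3)*(d^2 - 7*d + 12) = (d - 4)*(d - 3)*(d + 3)*(d - 4)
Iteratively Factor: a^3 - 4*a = (a - 2)*(a^2 + 2*a) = a*(a - 2)*(a + 2)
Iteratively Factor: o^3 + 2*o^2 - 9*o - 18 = (o + 2)*(o^2 - 9) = (o - 3)*(o + 2)*(o + 3)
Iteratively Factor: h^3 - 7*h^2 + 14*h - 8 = (h - 4)*(h^2 - 3*h + 2) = (h - 4)*(h - 2)*(h - 1)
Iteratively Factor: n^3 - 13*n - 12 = (n - 4)*(n^2 + 4*n + 3) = (n - 4)*(n + 3)*(n + 1)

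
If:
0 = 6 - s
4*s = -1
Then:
No Solution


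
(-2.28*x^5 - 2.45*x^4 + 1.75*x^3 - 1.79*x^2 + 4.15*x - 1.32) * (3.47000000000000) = -7.9116*x^5 - 8.5015*x^4 + 6.0725*x^3 - 6.2113*x^2 + 14.4005*x - 4.5804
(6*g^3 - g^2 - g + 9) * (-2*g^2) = -12*g^5 + 2*g^4 + 2*g^3 - 18*g^2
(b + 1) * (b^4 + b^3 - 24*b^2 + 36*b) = b^5 + 2*b^4 - 23*b^3 + 12*b^2 + 36*b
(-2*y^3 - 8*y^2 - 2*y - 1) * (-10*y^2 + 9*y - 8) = 20*y^5 + 62*y^4 - 36*y^3 + 56*y^2 + 7*y + 8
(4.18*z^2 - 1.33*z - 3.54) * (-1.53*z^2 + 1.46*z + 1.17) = -6.3954*z^4 + 8.1377*z^3 + 8.365*z^2 - 6.7245*z - 4.1418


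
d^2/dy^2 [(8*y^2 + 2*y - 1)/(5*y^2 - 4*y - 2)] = 10*(42*y^3 + 33*y^2 + 24*y - 2)/(125*y^6 - 300*y^5 + 90*y^4 + 176*y^3 - 36*y^2 - 48*y - 8)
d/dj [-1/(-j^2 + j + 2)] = (1 - 2*j)/(-j^2 + j + 2)^2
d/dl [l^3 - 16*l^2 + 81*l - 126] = 3*l^2 - 32*l + 81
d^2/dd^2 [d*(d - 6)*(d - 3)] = 6*d - 18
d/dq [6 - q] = -1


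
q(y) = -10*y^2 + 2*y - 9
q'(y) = 2 - 20*y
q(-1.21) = -26.06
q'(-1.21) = 26.20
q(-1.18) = -25.28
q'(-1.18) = 25.60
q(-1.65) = -39.52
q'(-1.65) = 35.00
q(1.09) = -18.70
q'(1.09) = -19.80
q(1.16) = -20.14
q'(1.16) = -21.20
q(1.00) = -17.00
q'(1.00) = -18.00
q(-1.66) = -39.88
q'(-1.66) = 35.20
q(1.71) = -34.82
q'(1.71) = -32.20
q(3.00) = -93.00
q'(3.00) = -58.00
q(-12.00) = -1473.00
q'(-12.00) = 242.00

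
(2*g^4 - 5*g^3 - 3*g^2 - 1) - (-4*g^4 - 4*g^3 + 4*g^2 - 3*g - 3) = 6*g^4 - g^3 - 7*g^2 + 3*g + 2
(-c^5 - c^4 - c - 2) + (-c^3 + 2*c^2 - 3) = -c^5 - c^4 - c^3 + 2*c^2 - c - 5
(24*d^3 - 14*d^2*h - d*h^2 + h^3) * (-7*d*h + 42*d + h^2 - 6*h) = -168*d^4*h + 1008*d^4 + 122*d^3*h^2 - 732*d^3*h - 7*d^2*h^3 + 42*d^2*h^2 - 8*d*h^4 + 48*d*h^3 + h^5 - 6*h^4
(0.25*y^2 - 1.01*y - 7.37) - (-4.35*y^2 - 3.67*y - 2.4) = 4.6*y^2 + 2.66*y - 4.97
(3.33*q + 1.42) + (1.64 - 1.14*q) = 2.19*q + 3.06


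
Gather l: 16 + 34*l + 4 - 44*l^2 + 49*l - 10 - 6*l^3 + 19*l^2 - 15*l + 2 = -6*l^3 - 25*l^2 + 68*l + 12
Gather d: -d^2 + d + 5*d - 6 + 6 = -d^2 + 6*d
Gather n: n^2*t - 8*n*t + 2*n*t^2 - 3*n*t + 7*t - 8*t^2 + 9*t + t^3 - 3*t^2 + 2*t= n^2*t + n*(2*t^2 - 11*t) + t^3 - 11*t^2 + 18*t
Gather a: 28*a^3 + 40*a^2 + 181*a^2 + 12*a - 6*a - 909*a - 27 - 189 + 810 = 28*a^3 + 221*a^2 - 903*a + 594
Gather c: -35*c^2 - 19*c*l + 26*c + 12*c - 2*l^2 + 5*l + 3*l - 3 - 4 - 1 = -35*c^2 + c*(38 - 19*l) - 2*l^2 + 8*l - 8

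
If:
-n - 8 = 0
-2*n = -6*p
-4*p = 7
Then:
No Solution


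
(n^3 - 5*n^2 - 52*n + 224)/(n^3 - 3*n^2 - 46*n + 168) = (n - 8)/(n - 6)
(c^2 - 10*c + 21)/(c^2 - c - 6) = (c - 7)/(c + 2)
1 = 1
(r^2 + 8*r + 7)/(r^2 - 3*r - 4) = (r + 7)/(r - 4)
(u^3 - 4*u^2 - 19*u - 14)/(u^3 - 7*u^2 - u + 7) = (u + 2)/(u - 1)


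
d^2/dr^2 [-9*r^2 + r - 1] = -18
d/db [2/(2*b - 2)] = -1/(b - 1)^2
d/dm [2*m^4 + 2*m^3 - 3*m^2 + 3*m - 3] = 8*m^3 + 6*m^2 - 6*m + 3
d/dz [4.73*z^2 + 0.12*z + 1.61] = 9.46*z + 0.12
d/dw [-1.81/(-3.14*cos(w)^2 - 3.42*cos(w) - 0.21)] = (11.3668*cos(w) + 6.1902)*sin(w)/(3.14*cos(w)^2 + 3.42*cos(w) + 0.21)^2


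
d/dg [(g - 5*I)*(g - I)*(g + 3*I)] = 3*g^2 - 6*I*g + 13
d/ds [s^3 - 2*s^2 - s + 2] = 3*s^2 - 4*s - 1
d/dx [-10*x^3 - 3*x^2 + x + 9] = -30*x^2 - 6*x + 1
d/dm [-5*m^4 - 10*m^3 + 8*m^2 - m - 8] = -20*m^3 - 30*m^2 + 16*m - 1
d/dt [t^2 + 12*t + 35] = 2*t + 12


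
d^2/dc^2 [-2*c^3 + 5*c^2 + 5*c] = 10 - 12*c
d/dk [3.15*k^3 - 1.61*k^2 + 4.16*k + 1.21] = 9.45*k^2 - 3.22*k + 4.16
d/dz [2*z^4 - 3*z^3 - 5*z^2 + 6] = z*(8*z^2 - 9*z - 10)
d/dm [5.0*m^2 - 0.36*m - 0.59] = 10.0*m - 0.36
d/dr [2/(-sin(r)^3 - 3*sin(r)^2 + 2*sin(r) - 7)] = 2*(3*sin(r)^2 + 6*sin(r) - 2)*cos(r)/(sin(r)^3 + 3*sin(r)^2 - 2*sin(r) + 7)^2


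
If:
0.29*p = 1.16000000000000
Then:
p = 4.00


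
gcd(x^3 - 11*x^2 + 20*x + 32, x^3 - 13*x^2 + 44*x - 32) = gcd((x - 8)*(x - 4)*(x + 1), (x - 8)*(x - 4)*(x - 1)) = x^2 - 12*x + 32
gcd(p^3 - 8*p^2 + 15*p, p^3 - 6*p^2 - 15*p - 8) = 1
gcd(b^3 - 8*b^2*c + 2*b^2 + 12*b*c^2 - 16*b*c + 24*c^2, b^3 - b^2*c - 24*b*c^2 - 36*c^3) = b - 6*c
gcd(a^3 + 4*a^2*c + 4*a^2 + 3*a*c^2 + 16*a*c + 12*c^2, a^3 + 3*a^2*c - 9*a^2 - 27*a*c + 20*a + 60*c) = a + 3*c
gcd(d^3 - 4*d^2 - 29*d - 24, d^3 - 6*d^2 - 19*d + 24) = d^2 - 5*d - 24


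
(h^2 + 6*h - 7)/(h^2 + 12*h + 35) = (h - 1)/(h + 5)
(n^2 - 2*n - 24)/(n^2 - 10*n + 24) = (n + 4)/(n - 4)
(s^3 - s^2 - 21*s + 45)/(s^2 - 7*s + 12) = (s^2 + 2*s - 15)/(s - 4)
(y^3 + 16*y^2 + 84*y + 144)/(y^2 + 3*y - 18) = (y^2 + 10*y + 24)/(y - 3)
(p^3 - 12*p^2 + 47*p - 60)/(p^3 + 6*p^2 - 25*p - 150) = (p^2 - 7*p + 12)/(p^2 + 11*p + 30)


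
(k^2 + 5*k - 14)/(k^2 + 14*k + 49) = (k - 2)/(k + 7)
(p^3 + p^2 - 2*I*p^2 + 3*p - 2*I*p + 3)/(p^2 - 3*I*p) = p + 1 + I + I/p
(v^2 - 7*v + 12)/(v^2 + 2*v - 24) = (v - 3)/(v + 6)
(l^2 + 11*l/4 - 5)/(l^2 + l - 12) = (l - 5/4)/(l - 3)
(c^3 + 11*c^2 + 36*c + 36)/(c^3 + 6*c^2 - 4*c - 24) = (c + 3)/(c - 2)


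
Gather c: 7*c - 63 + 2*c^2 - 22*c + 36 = 2*c^2 - 15*c - 27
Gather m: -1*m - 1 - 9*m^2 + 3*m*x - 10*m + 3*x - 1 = -9*m^2 + m*(3*x - 11) + 3*x - 2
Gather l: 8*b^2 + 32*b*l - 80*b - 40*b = 8*b^2 + 32*b*l - 120*b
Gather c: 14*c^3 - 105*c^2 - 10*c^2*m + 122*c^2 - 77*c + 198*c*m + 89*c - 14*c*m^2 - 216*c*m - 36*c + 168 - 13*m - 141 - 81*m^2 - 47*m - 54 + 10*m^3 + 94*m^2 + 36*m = 14*c^3 + c^2*(17 - 10*m) + c*(-14*m^2 - 18*m - 24) + 10*m^3 + 13*m^2 - 24*m - 27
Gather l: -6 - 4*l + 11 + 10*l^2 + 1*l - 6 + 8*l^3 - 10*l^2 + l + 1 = 8*l^3 - 2*l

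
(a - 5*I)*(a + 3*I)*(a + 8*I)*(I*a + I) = I*a^4 - 6*a^3 + I*a^3 - 6*a^2 + 31*I*a^2 - 120*a + 31*I*a - 120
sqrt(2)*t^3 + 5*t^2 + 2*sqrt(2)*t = t*(t + 2*sqrt(2))*(sqrt(2)*t + 1)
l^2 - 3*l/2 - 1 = (l - 2)*(l + 1/2)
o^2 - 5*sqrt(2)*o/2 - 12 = (o - 4*sqrt(2))*(o + 3*sqrt(2)/2)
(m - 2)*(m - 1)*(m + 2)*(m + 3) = m^4 + 2*m^3 - 7*m^2 - 8*m + 12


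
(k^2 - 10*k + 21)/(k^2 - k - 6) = (k - 7)/(k + 2)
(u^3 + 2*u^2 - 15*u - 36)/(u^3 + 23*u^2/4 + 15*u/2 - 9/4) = 4*(u - 4)/(4*u - 1)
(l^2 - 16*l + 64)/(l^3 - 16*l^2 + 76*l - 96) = (l - 8)/(l^2 - 8*l + 12)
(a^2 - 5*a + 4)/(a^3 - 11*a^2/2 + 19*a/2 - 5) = 2*(a - 4)/(2*a^2 - 9*a + 10)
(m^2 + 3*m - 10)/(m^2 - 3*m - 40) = (m - 2)/(m - 8)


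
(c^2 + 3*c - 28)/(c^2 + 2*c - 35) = (c - 4)/(c - 5)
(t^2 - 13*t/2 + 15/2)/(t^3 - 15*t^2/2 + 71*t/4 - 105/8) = 4*(t - 5)/(4*t^2 - 24*t + 35)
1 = 1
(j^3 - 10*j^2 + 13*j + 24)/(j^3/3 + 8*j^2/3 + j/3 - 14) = 3*(j^3 - 10*j^2 + 13*j + 24)/(j^3 + 8*j^2 + j - 42)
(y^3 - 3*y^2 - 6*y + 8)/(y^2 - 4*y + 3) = (y^2 - 2*y - 8)/(y - 3)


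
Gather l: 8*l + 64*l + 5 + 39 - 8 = 72*l + 36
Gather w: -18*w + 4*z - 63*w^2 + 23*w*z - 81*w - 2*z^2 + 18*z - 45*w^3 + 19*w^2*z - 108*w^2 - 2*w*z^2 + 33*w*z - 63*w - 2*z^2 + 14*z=-45*w^3 + w^2*(19*z - 171) + w*(-2*z^2 + 56*z - 162) - 4*z^2 + 36*z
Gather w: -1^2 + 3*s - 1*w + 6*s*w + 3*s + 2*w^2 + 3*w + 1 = 6*s + 2*w^2 + w*(6*s + 2)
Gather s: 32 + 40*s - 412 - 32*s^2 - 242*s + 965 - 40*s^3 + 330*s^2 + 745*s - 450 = -40*s^3 + 298*s^2 + 543*s + 135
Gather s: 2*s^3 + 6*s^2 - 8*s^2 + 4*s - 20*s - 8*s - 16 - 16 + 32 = 2*s^3 - 2*s^2 - 24*s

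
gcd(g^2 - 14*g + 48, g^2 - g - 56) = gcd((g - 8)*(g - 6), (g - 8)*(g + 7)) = g - 8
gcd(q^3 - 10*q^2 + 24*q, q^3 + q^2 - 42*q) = q^2 - 6*q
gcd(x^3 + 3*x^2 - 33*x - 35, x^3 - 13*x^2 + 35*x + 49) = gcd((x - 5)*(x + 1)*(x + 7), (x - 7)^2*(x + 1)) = x + 1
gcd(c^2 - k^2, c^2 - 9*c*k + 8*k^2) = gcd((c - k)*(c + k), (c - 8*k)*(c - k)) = c - k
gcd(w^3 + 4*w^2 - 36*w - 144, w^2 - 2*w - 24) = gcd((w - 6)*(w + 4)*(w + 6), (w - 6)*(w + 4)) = w^2 - 2*w - 24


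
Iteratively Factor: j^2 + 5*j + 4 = (j + 1)*(j + 4)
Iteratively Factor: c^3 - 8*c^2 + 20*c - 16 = (c - 2)*(c^2 - 6*c + 8) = (c - 2)^2*(c - 4)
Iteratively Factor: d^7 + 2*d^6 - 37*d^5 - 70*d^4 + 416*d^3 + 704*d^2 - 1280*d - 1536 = (d + 4)*(d^6 - 2*d^5 - 29*d^4 + 46*d^3 + 232*d^2 - 224*d - 384) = (d + 4)^2*(d^5 - 6*d^4 - 5*d^3 + 66*d^2 - 32*d - 96) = (d - 4)*(d + 4)^2*(d^4 - 2*d^3 - 13*d^2 + 14*d + 24) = (d - 4)*(d - 2)*(d + 4)^2*(d^3 - 13*d - 12) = (d - 4)^2*(d - 2)*(d + 4)^2*(d^2 + 4*d + 3) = (d - 4)^2*(d - 2)*(d + 1)*(d + 4)^2*(d + 3)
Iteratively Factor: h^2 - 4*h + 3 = (h - 1)*(h - 3)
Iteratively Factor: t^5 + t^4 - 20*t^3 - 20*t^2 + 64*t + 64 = (t - 4)*(t^4 + 5*t^3 - 20*t - 16) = (t - 4)*(t + 4)*(t^3 + t^2 - 4*t - 4) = (t - 4)*(t + 2)*(t + 4)*(t^2 - t - 2) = (t - 4)*(t - 2)*(t + 2)*(t + 4)*(t + 1)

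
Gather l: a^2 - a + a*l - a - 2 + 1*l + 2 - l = a^2 + a*l - 2*a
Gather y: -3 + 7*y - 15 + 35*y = 42*y - 18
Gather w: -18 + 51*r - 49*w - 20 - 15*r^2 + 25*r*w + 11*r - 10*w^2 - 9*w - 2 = -15*r^2 + 62*r - 10*w^2 + w*(25*r - 58) - 40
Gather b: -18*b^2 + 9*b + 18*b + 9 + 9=-18*b^2 + 27*b + 18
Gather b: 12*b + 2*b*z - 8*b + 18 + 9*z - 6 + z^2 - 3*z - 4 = b*(2*z + 4) + z^2 + 6*z + 8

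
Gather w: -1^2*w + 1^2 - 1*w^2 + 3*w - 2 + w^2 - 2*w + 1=0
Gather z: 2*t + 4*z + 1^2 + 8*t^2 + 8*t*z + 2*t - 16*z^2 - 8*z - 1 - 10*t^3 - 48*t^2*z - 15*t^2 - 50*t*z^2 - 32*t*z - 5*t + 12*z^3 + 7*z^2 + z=-10*t^3 - 7*t^2 - t + 12*z^3 + z^2*(-50*t - 9) + z*(-48*t^2 - 24*t - 3)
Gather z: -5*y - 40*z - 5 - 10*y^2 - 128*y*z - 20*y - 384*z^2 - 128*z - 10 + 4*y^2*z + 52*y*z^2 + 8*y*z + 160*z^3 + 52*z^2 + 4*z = -10*y^2 - 25*y + 160*z^3 + z^2*(52*y - 332) + z*(4*y^2 - 120*y - 164) - 15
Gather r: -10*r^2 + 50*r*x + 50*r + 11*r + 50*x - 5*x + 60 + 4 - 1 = -10*r^2 + r*(50*x + 61) + 45*x + 63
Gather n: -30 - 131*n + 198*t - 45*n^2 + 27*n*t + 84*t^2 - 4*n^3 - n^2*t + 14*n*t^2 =-4*n^3 + n^2*(-t - 45) + n*(14*t^2 + 27*t - 131) + 84*t^2 + 198*t - 30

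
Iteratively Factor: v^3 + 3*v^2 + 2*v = (v + 1)*(v^2 + 2*v) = v*(v + 1)*(v + 2)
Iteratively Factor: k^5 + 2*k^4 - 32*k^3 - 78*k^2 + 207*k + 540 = (k + 3)*(k^4 - k^3 - 29*k^2 + 9*k + 180) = (k - 5)*(k + 3)*(k^3 + 4*k^2 - 9*k - 36) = (k - 5)*(k + 3)*(k + 4)*(k^2 - 9) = (k - 5)*(k - 3)*(k + 3)*(k + 4)*(k + 3)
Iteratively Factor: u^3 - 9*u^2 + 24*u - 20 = (u - 5)*(u^2 - 4*u + 4) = (u - 5)*(u - 2)*(u - 2)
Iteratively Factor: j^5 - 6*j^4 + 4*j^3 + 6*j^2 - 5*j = (j - 1)*(j^4 - 5*j^3 - j^2 + 5*j) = (j - 5)*(j - 1)*(j^3 - j) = (j - 5)*(j - 1)*(j + 1)*(j^2 - j) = (j - 5)*(j - 1)^2*(j + 1)*(j)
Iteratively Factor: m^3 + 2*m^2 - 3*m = (m + 3)*(m^2 - m) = (m - 1)*(m + 3)*(m)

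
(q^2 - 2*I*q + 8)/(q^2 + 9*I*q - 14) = (q - 4*I)/(q + 7*I)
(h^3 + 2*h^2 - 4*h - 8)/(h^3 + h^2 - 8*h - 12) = (h - 2)/(h - 3)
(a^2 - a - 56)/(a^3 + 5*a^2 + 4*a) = (a^2 - a - 56)/(a*(a^2 + 5*a + 4))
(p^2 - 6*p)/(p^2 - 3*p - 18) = p/(p + 3)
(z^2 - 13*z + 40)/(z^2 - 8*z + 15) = (z - 8)/(z - 3)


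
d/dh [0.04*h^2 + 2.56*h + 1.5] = 0.08*h + 2.56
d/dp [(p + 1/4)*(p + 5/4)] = 2*p + 3/2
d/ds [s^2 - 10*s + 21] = 2*s - 10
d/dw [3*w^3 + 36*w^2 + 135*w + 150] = 9*w^2 + 72*w + 135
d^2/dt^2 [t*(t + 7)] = 2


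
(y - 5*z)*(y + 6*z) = y^2 + y*z - 30*z^2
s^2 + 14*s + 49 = (s + 7)^2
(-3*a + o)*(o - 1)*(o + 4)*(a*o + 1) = -3*a^2*o^3 - 9*a^2*o^2 + 12*a^2*o + a*o^4 + 3*a*o^3 - 7*a*o^2 - 9*a*o + 12*a + o^3 + 3*o^2 - 4*o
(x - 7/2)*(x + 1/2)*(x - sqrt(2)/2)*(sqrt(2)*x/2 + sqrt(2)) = sqrt(2)*x^4/2 - sqrt(2)*x^3/2 - x^3/2 - 31*sqrt(2)*x^2/8 + x^2/2 - 7*sqrt(2)*x/4 + 31*x/8 + 7/4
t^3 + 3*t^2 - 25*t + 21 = (t - 3)*(t - 1)*(t + 7)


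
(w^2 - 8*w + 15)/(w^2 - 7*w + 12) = (w - 5)/(w - 4)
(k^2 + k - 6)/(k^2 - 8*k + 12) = (k + 3)/(k - 6)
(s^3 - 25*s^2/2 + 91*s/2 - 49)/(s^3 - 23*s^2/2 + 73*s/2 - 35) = (2*s - 7)/(2*s - 5)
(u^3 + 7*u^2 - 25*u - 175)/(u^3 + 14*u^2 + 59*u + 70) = (u - 5)/(u + 2)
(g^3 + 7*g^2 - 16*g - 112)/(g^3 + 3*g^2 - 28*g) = (g + 4)/g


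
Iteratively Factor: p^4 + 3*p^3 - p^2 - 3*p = (p + 3)*(p^3 - p) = p*(p + 3)*(p^2 - 1) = p*(p + 1)*(p + 3)*(p - 1)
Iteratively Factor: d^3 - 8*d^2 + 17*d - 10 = (d - 5)*(d^2 - 3*d + 2) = (d - 5)*(d - 1)*(d - 2)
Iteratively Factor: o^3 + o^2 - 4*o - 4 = (o + 2)*(o^2 - o - 2) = (o + 1)*(o + 2)*(o - 2)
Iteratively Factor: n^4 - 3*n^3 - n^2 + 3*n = (n - 1)*(n^3 - 2*n^2 - 3*n) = (n - 3)*(n - 1)*(n^2 + n) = (n - 3)*(n - 1)*(n + 1)*(n)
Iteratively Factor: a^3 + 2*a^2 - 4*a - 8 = (a + 2)*(a^2 - 4) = (a + 2)^2*(a - 2)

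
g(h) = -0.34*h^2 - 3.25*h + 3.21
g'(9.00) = -9.37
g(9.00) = -53.58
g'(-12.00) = 4.91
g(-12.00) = -6.75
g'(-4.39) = -0.26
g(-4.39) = 10.92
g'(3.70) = -5.77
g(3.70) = -13.47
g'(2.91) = -5.23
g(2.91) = -9.13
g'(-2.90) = -1.28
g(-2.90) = 9.78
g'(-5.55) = 0.52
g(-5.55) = 10.77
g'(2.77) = -5.13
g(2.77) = -8.40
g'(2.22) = -4.76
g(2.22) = -5.68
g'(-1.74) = -2.07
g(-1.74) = 7.84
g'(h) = -0.68*h - 3.25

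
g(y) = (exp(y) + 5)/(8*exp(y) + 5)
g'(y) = -8*(exp(y) + 5)*exp(y)/(8*exp(y) + 5)^2 + exp(y)/(8*exp(y) + 5) = -35*exp(y)/(8*exp(y) + 5)^2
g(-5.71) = 1.00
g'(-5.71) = -0.00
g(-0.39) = 0.55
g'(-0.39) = -0.22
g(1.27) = 0.26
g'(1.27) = -0.11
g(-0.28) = 0.52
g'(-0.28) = -0.22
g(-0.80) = 0.63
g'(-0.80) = -0.21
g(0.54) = 0.36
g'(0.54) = -0.17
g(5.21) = 0.13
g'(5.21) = -0.00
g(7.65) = 0.13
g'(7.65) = -0.00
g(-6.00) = 1.00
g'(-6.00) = 0.00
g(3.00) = 0.15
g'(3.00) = -0.03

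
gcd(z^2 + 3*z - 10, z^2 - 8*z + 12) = z - 2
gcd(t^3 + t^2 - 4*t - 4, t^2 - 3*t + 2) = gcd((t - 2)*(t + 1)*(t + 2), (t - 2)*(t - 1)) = t - 2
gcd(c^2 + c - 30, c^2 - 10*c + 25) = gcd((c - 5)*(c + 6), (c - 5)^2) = c - 5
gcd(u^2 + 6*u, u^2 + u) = u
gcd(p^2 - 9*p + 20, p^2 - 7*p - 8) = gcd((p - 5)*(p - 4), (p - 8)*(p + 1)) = 1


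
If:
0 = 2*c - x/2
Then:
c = x/4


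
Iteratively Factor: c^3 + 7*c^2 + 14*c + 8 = (c + 1)*(c^2 + 6*c + 8) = (c + 1)*(c + 2)*(c + 4)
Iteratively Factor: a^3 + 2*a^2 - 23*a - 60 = (a - 5)*(a^2 + 7*a + 12) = (a - 5)*(a + 4)*(a + 3)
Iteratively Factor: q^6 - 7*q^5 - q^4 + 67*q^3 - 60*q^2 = (q - 1)*(q^5 - 6*q^4 - 7*q^3 + 60*q^2) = (q - 5)*(q - 1)*(q^4 - q^3 - 12*q^2) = q*(q - 5)*(q - 1)*(q^3 - q^2 - 12*q) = q*(q - 5)*(q - 1)*(q + 3)*(q^2 - 4*q) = q*(q - 5)*(q - 4)*(q - 1)*(q + 3)*(q)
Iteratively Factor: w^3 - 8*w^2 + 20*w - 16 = (w - 4)*(w^2 - 4*w + 4) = (w - 4)*(w - 2)*(w - 2)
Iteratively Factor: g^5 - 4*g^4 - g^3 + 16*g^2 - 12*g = (g)*(g^4 - 4*g^3 - g^2 + 16*g - 12) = g*(g - 3)*(g^3 - g^2 - 4*g + 4) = g*(g - 3)*(g - 2)*(g^2 + g - 2) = g*(g - 3)*(g - 2)*(g - 1)*(g + 2)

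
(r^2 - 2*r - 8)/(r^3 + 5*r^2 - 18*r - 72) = (r + 2)/(r^2 + 9*r + 18)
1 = 1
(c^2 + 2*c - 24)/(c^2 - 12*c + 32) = (c + 6)/(c - 8)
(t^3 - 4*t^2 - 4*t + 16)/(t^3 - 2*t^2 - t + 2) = (t^2 - 2*t - 8)/(t^2 - 1)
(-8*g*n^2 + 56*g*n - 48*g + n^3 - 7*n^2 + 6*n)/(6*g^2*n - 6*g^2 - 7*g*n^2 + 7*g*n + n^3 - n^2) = (-8*g*n + 48*g + n^2 - 6*n)/(6*g^2 - 7*g*n + n^2)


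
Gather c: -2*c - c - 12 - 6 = -3*c - 18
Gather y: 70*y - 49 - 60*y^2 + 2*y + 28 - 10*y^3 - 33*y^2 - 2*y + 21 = -10*y^3 - 93*y^2 + 70*y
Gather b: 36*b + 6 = 36*b + 6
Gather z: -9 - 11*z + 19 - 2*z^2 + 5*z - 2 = -2*z^2 - 6*z + 8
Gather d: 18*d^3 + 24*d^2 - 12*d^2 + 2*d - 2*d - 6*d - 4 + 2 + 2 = 18*d^3 + 12*d^2 - 6*d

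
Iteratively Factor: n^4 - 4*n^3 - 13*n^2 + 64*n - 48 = (n + 4)*(n^3 - 8*n^2 + 19*n - 12) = (n - 1)*(n + 4)*(n^2 - 7*n + 12) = (n - 4)*(n - 1)*(n + 4)*(n - 3)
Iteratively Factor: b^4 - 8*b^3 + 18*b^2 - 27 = (b - 3)*(b^3 - 5*b^2 + 3*b + 9) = (b - 3)^2*(b^2 - 2*b - 3) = (b - 3)^2*(b + 1)*(b - 3)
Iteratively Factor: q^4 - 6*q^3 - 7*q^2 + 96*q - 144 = (q + 4)*(q^3 - 10*q^2 + 33*q - 36) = (q - 3)*(q + 4)*(q^2 - 7*q + 12) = (q - 4)*(q - 3)*(q + 4)*(q - 3)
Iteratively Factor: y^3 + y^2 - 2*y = (y + 2)*(y^2 - y) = (y - 1)*(y + 2)*(y)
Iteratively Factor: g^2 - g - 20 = (g - 5)*(g + 4)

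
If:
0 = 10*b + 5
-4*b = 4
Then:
No Solution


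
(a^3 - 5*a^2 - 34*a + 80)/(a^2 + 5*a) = a - 10 + 16/a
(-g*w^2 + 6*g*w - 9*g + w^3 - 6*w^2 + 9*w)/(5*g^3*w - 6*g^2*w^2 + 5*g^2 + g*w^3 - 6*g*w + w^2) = (w^2 - 6*w + 9)/(-5*g^2*w + g*w^2 - 5*g + w)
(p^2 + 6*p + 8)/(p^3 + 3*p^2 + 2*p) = (p + 4)/(p*(p + 1))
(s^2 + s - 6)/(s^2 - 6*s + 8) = (s + 3)/(s - 4)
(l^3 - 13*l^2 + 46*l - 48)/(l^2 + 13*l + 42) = (l^3 - 13*l^2 + 46*l - 48)/(l^2 + 13*l + 42)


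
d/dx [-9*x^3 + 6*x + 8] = 6 - 27*x^2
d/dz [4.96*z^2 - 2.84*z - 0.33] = 9.92*z - 2.84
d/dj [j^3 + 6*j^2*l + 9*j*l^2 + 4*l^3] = 3*j^2 + 12*j*l + 9*l^2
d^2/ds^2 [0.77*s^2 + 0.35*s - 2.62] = 1.54000000000000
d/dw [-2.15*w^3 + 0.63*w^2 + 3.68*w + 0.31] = -6.45*w^2 + 1.26*w + 3.68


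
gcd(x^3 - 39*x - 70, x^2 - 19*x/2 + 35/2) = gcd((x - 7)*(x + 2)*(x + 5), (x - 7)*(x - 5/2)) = x - 7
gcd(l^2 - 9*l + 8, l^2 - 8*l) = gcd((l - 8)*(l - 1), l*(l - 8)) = l - 8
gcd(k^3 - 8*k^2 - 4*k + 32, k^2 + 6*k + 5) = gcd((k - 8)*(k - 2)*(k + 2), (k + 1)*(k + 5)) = 1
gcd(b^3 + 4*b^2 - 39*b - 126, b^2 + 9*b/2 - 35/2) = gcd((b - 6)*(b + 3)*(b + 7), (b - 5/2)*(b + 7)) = b + 7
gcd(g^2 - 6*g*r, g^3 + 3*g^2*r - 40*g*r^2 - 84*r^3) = -g + 6*r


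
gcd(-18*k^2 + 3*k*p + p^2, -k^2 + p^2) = 1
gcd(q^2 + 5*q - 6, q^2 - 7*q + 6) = q - 1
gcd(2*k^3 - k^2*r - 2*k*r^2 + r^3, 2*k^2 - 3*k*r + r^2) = 2*k^2 - 3*k*r + r^2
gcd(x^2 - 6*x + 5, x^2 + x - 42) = 1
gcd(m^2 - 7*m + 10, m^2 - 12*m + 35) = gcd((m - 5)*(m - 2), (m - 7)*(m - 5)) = m - 5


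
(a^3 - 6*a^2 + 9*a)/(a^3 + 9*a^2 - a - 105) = a*(a - 3)/(a^2 + 12*a + 35)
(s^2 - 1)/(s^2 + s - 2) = (s + 1)/(s + 2)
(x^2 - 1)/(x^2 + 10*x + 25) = (x^2 - 1)/(x^2 + 10*x + 25)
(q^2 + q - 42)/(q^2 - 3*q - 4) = (-q^2 - q + 42)/(-q^2 + 3*q + 4)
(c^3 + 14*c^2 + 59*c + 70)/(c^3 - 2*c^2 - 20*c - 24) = (c^2 + 12*c + 35)/(c^2 - 4*c - 12)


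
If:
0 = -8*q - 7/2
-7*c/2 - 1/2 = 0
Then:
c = -1/7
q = -7/16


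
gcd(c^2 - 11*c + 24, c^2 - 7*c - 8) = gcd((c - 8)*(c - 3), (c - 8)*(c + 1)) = c - 8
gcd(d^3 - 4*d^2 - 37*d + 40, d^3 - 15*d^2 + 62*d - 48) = d^2 - 9*d + 8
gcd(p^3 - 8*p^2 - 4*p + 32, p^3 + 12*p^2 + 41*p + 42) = p + 2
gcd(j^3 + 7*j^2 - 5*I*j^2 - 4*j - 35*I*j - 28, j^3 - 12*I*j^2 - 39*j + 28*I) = j^2 - 5*I*j - 4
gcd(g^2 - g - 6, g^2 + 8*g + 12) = g + 2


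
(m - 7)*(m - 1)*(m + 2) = m^3 - 6*m^2 - 9*m + 14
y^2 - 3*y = y*(y - 3)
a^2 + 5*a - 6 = (a - 1)*(a + 6)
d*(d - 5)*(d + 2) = d^3 - 3*d^2 - 10*d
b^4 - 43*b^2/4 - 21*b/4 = b*(b - 7/2)*(b + 1/2)*(b + 3)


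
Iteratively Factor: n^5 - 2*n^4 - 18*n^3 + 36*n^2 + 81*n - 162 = (n - 3)*(n^4 + n^3 - 15*n^2 - 9*n + 54) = (n - 3)*(n + 3)*(n^3 - 2*n^2 - 9*n + 18) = (n - 3)*(n - 2)*(n + 3)*(n^2 - 9) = (n - 3)^2*(n - 2)*(n + 3)*(n + 3)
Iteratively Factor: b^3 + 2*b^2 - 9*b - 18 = (b + 3)*(b^2 - b - 6) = (b + 2)*(b + 3)*(b - 3)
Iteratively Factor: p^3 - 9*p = (p)*(p^2 - 9) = p*(p + 3)*(p - 3)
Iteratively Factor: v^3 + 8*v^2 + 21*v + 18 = (v + 2)*(v^2 + 6*v + 9) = (v + 2)*(v + 3)*(v + 3)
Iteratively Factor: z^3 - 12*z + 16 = (z - 2)*(z^2 + 2*z - 8) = (z - 2)*(z + 4)*(z - 2)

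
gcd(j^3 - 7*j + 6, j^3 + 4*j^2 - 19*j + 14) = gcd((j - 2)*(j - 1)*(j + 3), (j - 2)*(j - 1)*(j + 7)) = j^2 - 3*j + 2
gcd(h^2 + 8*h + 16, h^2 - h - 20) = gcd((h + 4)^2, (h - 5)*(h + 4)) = h + 4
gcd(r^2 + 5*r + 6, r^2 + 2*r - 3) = r + 3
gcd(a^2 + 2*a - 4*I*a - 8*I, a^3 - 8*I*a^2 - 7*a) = 1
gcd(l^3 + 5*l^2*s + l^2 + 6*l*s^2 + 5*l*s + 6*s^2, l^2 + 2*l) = 1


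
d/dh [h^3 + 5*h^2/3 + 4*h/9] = 3*h^2 + 10*h/3 + 4/9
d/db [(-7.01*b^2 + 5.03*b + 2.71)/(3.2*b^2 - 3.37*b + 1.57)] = (7.5277*b^2 - 39.3554*b + 17.0298)/(10.24*b^4 - 21.568*b^3 + 21.4049*b^2 - 10.5818*b + 2.4649)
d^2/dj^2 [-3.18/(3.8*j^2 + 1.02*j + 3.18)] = (91.8384*j^2 + 24.65136*j - 3.18*(7.6*j + 1.02)*(15.2*j + 2.04) + 76.85424)/(3.8*j^2 + 1.02*j + 3.18)^3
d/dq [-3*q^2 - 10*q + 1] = -6*q - 10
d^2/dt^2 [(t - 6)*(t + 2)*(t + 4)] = 6*t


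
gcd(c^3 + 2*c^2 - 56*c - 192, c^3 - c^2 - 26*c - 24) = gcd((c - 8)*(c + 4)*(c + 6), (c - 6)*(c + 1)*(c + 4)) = c + 4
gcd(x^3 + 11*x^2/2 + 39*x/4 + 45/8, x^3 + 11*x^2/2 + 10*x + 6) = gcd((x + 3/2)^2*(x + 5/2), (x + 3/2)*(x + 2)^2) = x + 3/2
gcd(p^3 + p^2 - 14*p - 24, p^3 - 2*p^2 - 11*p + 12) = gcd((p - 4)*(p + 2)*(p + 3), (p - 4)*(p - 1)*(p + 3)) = p^2 - p - 12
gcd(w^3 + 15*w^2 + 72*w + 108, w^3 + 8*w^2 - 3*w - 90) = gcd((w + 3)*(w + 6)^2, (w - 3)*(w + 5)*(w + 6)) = w + 6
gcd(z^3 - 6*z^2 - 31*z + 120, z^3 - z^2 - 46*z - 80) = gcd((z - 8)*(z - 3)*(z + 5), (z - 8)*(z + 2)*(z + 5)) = z^2 - 3*z - 40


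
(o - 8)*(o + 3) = o^2 - 5*o - 24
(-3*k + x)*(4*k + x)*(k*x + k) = -12*k^3*x - 12*k^3 + k^2*x^2 + k^2*x + k*x^3 + k*x^2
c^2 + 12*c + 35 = (c + 5)*(c + 7)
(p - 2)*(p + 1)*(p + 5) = p^3 + 4*p^2 - 7*p - 10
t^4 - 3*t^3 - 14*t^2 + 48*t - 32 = (t - 4)*(t - 2)*(t - 1)*(t + 4)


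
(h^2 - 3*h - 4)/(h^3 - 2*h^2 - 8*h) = (h + 1)/(h*(h + 2))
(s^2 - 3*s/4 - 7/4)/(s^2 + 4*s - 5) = (4*s^2 - 3*s - 7)/(4*(s^2 + 4*s - 5))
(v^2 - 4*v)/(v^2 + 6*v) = (v - 4)/(v + 6)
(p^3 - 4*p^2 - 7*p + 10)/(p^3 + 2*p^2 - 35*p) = (p^2 + p - 2)/(p*(p + 7))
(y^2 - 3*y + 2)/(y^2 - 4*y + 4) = (y - 1)/(y - 2)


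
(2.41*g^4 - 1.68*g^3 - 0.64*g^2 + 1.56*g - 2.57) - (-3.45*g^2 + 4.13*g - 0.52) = 2.41*g^4 - 1.68*g^3 + 2.81*g^2 - 2.57*g - 2.05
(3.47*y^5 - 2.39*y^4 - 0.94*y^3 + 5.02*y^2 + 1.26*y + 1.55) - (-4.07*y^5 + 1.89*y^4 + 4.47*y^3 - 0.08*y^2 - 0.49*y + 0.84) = 7.54*y^5 - 4.28*y^4 - 5.41*y^3 + 5.1*y^2 + 1.75*y + 0.71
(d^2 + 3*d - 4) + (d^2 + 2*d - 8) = 2*d^2 + 5*d - 12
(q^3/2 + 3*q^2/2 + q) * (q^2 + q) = q^5/2 + 2*q^4 + 5*q^3/2 + q^2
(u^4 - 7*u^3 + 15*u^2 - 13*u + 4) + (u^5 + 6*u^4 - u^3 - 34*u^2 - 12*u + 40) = u^5 + 7*u^4 - 8*u^3 - 19*u^2 - 25*u + 44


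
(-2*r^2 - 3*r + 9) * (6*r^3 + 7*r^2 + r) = -12*r^5 - 32*r^4 + 31*r^3 + 60*r^2 + 9*r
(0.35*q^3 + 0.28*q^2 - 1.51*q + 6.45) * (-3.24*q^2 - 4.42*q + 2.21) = -1.134*q^5 - 2.4542*q^4 + 4.4283*q^3 - 13.605*q^2 - 31.8461*q + 14.2545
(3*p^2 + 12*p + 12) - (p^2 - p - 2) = 2*p^2 + 13*p + 14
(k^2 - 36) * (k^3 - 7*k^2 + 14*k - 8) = k^5 - 7*k^4 - 22*k^3 + 244*k^2 - 504*k + 288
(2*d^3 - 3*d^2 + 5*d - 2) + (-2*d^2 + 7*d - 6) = 2*d^3 - 5*d^2 + 12*d - 8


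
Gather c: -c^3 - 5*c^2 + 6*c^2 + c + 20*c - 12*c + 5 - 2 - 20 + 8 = -c^3 + c^2 + 9*c - 9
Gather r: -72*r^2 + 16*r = -72*r^2 + 16*r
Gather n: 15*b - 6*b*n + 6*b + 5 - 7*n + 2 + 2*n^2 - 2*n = 21*b + 2*n^2 + n*(-6*b - 9) + 7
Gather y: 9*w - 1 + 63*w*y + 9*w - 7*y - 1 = 18*w + y*(63*w - 7) - 2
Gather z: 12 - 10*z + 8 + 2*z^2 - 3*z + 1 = 2*z^2 - 13*z + 21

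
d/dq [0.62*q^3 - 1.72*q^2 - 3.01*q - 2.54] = 1.86*q^2 - 3.44*q - 3.01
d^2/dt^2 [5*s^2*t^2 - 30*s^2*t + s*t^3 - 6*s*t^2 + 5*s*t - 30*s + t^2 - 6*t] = 10*s^2 + 6*s*t - 12*s + 2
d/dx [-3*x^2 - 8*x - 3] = -6*x - 8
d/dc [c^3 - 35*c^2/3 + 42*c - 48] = 3*c^2 - 70*c/3 + 42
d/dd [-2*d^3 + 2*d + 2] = 2 - 6*d^2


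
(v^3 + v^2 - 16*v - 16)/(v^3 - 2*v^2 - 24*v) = (v^2 - 3*v - 4)/(v*(v - 6))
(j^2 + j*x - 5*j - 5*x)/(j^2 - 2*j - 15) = (j + x)/(j + 3)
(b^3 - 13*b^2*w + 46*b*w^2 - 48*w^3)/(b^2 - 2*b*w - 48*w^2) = (b^2 - 5*b*w + 6*w^2)/(b + 6*w)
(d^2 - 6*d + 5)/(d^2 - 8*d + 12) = (d^2 - 6*d + 5)/(d^2 - 8*d + 12)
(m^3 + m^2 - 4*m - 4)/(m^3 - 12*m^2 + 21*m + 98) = (m^2 - m - 2)/(m^2 - 14*m + 49)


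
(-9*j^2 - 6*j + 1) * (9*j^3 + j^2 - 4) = -81*j^5 - 63*j^4 + 3*j^3 + 37*j^2 + 24*j - 4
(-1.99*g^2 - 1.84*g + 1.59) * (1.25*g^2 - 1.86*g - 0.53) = -2.4875*g^4 + 1.4014*g^3 + 6.4646*g^2 - 1.9822*g - 0.8427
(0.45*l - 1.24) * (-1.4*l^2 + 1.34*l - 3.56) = -0.63*l^3 + 2.339*l^2 - 3.2636*l + 4.4144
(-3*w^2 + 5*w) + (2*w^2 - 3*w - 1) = -w^2 + 2*w - 1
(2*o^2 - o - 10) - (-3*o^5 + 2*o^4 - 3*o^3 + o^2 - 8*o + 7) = 3*o^5 - 2*o^4 + 3*o^3 + o^2 + 7*o - 17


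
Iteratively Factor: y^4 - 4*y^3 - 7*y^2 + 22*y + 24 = (y + 1)*(y^3 - 5*y^2 - 2*y + 24) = (y - 3)*(y + 1)*(y^2 - 2*y - 8) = (y - 4)*(y - 3)*(y + 1)*(y + 2)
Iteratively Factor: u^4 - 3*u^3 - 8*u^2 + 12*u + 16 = (u + 1)*(u^3 - 4*u^2 - 4*u + 16) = (u - 2)*(u + 1)*(u^2 - 2*u - 8) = (u - 2)*(u + 1)*(u + 2)*(u - 4)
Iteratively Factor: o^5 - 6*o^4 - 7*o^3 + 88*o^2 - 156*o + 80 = (o - 1)*(o^4 - 5*o^3 - 12*o^2 + 76*o - 80) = (o - 2)*(o - 1)*(o^3 - 3*o^2 - 18*o + 40) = (o - 2)*(o - 1)*(o + 4)*(o^2 - 7*o + 10) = (o - 2)^2*(o - 1)*(o + 4)*(o - 5)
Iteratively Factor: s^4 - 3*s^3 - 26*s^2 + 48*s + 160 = (s - 4)*(s^3 + s^2 - 22*s - 40) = (s - 4)*(s + 4)*(s^2 - 3*s - 10) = (s - 4)*(s + 2)*(s + 4)*(s - 5)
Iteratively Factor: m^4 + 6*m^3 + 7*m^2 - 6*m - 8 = (m + 1)*(m^3 + 5*m^2 + 2*m - 8) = (m + 1)*(m + 4)*(m^2 + m - 2) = (m - 1)*(m + 1)*(m + 4)*(m + 2)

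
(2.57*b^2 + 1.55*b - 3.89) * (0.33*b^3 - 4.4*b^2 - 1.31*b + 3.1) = 0.8481*b^5 - 10.7965*b^4 - 11.4704*b^3 + 23.0525*b^2 + 9.9009*b - 12.059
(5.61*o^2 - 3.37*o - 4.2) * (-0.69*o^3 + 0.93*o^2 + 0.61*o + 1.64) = -3.8709*o^5 + 7.5426*o^4 + 3.186*o^3 + 3.2387*o^2 - 8.0888*o - 6.888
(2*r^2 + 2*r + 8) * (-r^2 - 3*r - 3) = -2*r^4 - 8*r^3 - 20*r^2 - 30*r - 24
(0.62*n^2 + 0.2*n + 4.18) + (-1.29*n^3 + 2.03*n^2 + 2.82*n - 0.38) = -1.29*n^3 + 2.65*n^2 + 3.02*n + 3.8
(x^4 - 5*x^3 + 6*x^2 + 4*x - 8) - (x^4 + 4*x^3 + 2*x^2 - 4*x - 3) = -9*x^3 + 4*x^2 + 8*x - 5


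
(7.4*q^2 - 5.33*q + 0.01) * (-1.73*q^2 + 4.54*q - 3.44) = -12.802*q^4 + 42.8169*q^3 - 49.6715*q^2 + 18.3806*q - 0.0344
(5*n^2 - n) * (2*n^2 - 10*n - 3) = 10*n^4 - 52*n^3 - 5*n^2 + 3*n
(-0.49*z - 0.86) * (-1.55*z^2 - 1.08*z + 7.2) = 0.7595*z^3 + 1.8622*z^2 - 2.5992*z - 6.192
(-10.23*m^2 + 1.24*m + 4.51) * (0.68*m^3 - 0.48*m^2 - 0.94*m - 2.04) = -6.9564*m^5 + 5.7536*m^4 + 12.0878*m^3 + 17.5388*m^2 - 6.769*m - 9.2004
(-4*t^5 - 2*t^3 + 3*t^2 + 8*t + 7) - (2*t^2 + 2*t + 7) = -4*t^5 - 2*t^3 + t^2 + 6*t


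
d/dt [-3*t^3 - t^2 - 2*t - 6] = -9*t^2 - 2*t - 2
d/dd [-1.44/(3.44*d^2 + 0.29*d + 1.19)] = (9.9072*d + 0.4176)/(3.44*d^2 + 0.29*d + 1.19)^2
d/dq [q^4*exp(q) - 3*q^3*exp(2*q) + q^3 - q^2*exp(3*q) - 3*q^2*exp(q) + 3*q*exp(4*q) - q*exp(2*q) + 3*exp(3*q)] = q^4*exp(q) - 6*q^3*exp(2*q) + 4*q^3*exp(q) - 3*q^2*exp(3*q) - 9*q^2*exp(2*q) - 3*q^2*exp(q) + 3*q^2 + 12*q*exp(4*q) - 2*q*exp(3*q) - 2*q*exp(2*q) - 6*q*exp(q) + 3*exp(4*q) + 9*exp(3*q) - exp(2*q)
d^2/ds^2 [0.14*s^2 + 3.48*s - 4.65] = 0.280000000000000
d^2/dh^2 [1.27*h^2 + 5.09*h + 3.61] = 2.54000000000000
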